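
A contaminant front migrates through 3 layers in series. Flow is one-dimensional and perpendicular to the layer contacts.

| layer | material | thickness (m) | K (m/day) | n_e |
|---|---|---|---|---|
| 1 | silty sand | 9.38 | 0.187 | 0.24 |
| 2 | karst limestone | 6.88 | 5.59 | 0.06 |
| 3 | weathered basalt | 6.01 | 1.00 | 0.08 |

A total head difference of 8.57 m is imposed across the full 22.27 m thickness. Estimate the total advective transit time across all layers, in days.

21.1

With flow normal to the layers, continuity requires the same specific discharge q through every layer.
Σ(b_i/K_i) = 9.38/0.187 + 6.88/5.59 + 6.01/1.00 = 57.40 d.
q = Δh / Σ(b_i/K_i) = 8.57 / 57.40 = 0.1493 m/day.
In each layer the seepage velocity is v_i = q/n_i, so the layer transit time is t_i = b_i·n_i / q:
  layer 1 (silty sand): t_1 = 9.38 × 0.24 / 0.1493 = 15.08 d
  layer 2 (karst limestone): t_2 = 6.88 × 0.06 / 0.1493 = 2.765 d
  layer 3 (weathered basalt): t_3 = 6.01 × 0.08 / 0.1493 = 3.220 d
Total t = Σ t_i = 21.06 days.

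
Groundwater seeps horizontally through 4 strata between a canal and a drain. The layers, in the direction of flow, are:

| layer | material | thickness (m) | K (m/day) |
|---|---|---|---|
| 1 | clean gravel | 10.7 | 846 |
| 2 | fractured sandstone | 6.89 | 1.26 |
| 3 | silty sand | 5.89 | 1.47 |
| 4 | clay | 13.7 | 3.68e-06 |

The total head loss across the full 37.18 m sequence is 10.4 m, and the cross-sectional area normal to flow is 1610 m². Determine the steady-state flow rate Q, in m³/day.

0.00450

Flow is perpendicular to layering, so the layers act in series and the equivalent K is the thickness-weighted harmonic mean.
Total thickness L = 10.7 + 6.89 + 5.89 + 13.7 = 37.18 m.
Σ(b_i/K_i) = 10.7/846 + 6.89/1.26 + 5.89/1.47 + 13.7/3.68e-06 = 3.723e+06 d.
K_eq = L / Σ(b_i/K_i) = 37.18 / 3.723e+06 = 9.987e-06 m/day.
Q = K_eq · A · (Δh/L) = 9.987e-06 × 1610 × (10.4/37.18) = 0.004498 m³/day.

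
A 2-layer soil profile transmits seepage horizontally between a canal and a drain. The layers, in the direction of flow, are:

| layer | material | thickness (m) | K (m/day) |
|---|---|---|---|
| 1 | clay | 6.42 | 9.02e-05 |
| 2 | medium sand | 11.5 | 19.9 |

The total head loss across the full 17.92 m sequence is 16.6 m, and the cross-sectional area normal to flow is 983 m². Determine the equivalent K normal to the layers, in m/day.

0.000252

Flow is perpendicular to layering, so the layers act in series and the equivalent K is the thickness-weighted harmonic mean.
Total thickness L = 6.42 + 11.5 = 17.92 m.
Σ(b_i/K_i) = 6.42/9.02e-05 + 11.5/19.9 = 71176 d.
K_eq = L / Σ(b_i/K_i) = 17.92 / 71176 = 0.0002518 m/day.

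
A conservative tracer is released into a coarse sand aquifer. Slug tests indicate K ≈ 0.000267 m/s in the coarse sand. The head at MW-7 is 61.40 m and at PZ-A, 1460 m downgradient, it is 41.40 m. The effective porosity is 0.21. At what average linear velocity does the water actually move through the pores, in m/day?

Convert K: 0.000267 m/s × 86400 = 23.07 m/day.
Hydraulic gradient i = (61.40 − 41.40) / 1460 = 20 / 1460 = 0.01370.
Darcy flux q = K · i = 23.07 × 0.01370 = 0.3160 m/day.
Seepage velocity v = q / n_e = 0.3160 / 0.21 = 1.505 m/day.

1.50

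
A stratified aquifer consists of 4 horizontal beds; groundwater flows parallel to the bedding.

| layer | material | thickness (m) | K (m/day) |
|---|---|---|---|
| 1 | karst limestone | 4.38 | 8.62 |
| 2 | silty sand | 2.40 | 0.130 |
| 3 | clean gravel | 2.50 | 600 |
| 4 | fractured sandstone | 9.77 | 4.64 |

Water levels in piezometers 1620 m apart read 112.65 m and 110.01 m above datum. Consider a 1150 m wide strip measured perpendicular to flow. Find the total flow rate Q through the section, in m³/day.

Flow is parallel to layering, so each bed carries its own Darcy discharge and the transmissivities add.
Σ(K_i·b_i) = 8.62×4.38 + 0.130×2.40 + 600×2.50 + 4.64×9.77 = 1583 m²/day.
Hydraulic gradient i = (112.65 − 110.01) / 1620 = 2.64 / 1620 = 0.001630.
Q = Σ(K_i·b_i) · W · i = 1583 × 1150 × 0.001630 = 2967 m³/day.

2970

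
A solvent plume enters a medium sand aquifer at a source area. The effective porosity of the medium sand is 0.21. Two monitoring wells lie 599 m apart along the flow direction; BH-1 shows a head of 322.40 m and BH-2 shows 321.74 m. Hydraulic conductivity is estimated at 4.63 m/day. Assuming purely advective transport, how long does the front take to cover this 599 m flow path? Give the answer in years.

67.5

Hydraulic gradient i = (322.40 − 321.74) / 599 = 0.66 / 599 = 0.001102.
Darcy flux q = K · i = 4.630 × 0.001102 = 0.005102 m/day.
Seepage velocity v = q / n_e = 0.005102 / 0.21 = 0.02429 m/day.
Travel time t = L / v = 599 / 0.02429 = 24657 days = 67.51 years.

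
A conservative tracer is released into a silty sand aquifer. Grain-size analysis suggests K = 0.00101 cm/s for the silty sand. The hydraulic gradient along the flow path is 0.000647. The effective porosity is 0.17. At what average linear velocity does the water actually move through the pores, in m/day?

0.00332

Convert K: 0.00101 cm/s × 864 = 0.8726 m/day.
Hydraulic gradient i = 0.000647.
Darcy flux q = K · i = 0.8726 × 0.0006470 = 0.0005646 m/day.
Seepage velocity v = q / n_e = 0.0005646 / 0.17 = 0.003321 m/day.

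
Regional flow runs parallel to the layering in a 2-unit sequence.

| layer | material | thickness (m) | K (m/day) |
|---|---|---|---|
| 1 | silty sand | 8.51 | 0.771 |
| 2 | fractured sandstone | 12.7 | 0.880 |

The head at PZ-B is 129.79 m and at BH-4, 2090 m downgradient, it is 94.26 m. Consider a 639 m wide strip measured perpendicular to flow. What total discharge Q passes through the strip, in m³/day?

193

Flow is parallel to layering, so each bed carries its own Darcy discharge and the transmissivities add.
Σ(K_i·b_i) = 0.771×8.51 + 0.880×12.7 = 17.74 m²/day.
Hydraulic gradient i = (129.79 − 94.26) / 2090 = 35.53 / 2090 = 0.01700.
Q = Σ(K_i·b_i) · W · i = 17.74 × 639 × 0.01700 = 192.7 m³/day.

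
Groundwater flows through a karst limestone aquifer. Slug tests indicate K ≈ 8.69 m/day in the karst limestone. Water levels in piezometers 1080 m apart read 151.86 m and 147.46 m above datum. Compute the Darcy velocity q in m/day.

0.0354

Hydraulic gradient i = (151.86 − 147.46) / 1080 = 4.4 / 1080 = 0.004074.
Specific discharge q = K · i = 8.690 × 0.004074 = 0.03540 m/day.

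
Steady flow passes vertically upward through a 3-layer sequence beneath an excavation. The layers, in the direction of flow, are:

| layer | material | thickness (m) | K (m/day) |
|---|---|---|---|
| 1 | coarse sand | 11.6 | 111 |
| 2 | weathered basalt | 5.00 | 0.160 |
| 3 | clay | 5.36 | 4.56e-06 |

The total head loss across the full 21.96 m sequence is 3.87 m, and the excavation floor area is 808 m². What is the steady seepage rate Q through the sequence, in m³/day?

Flow is perpendicular to layering, so the layers act in series and the equivalent K is the thickness-weighted harmonic mean.
Total thickness L = 11.6 + 5.00 + 5.36 = 21.96 m.
Σ(b_i/K_i) = 11.6/111 + 5.00/0.160 + 5.36/4.56e-06 = 1.175e+06 d.
K_eq = L / Σ(b_i/K_i) = 21.96 / 1.175e+06 = 1.868e-05 m/day.
Q = K_eq · A · (Δh/L) = 1.868e-05 × 808 × (3.87/21.96) = 0.002660 m³/day.

0.00266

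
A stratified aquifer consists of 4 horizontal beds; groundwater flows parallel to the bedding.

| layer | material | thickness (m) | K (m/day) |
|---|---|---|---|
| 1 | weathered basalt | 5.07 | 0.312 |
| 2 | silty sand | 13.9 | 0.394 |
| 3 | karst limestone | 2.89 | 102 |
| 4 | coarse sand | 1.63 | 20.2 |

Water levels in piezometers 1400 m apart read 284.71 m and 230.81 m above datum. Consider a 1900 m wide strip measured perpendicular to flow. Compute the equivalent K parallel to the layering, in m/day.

14.3

Flow is parallel to layering, so each bed carries its own Darcy discharge and the transmissivities add.
Σ(K_i·b_i) = 0.312×5.07 + 0.394×13.9 + 102×2.89 + 20.2×1.63 = 334.8 m²/day.
Total thickness b = 23.49 m, so K_eq = Σ(K_i·b_i)/b = 14.25 m/day.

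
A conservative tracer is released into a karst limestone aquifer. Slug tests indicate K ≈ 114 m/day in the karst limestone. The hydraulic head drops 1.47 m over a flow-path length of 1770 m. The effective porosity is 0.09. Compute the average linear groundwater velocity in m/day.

Hydraulic gradient i = Δh / L = 1.47 / 1770 = 0.0008305.
Darcy flux q = K · i = 114.0 × 0.0008305 = 0.09468 m/day.
Seepage velocity v = q / n_e = 0.09468 / 0.09 = 1.052 m/day.

1.05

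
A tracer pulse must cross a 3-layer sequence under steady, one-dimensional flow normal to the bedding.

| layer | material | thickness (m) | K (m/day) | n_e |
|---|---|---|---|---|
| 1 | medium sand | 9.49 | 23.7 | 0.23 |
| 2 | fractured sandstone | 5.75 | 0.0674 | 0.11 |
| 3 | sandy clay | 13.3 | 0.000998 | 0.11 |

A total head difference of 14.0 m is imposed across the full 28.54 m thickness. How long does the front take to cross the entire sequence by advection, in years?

11.2

With flow normal to the layers, continuity requires the same specific discharge q through every layer.
Σ(b_i/K_i) = 9.49/23.7 + 5.75/0.0674 + 13.3/0.000998 = 13412 d.
q = Δh / Σ(b_i/K_i) = 14.0 / 13412 = 0.001044 m/day.
In each layer the seepage velocity is v_i = q/n_i, so the layer transit time is t_i = b_i·n_i / q:
  layer 1 (medium sand): t_1 = 9.49 × 0.23 / 0.001044 = 2091 d
  layer 2 (fractured sandstone): t_2 = 5.75 × 0.11 / 0.001044 = 606.0 d
  layer 3 (sandy clay): t_3 = 13.3 × 0.11 / 0.001044 = 1402 d
Total t = Σ t_i = 4099 days = 11.22 years.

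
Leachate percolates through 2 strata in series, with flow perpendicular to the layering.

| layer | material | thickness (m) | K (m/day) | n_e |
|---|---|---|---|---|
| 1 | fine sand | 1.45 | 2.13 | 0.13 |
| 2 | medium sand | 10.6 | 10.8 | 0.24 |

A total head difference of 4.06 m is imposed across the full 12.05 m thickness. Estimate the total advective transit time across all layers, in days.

1.12

With flow normal to the layers, continuity requires the same specific discharge q through every layer.
Σ(b_i/K_i) = 1.45/2.13 + 10.6/10.8 = 1.662 d.
q = Δh / Σ(b_i/K_i) = 4.06 / 1.662 = 2.442 m/day.
In each layer the seepage velocity is v_i = q/n_i, so the layer transit time is t_i = b_i·n_i / q:
  layer 1 (fine sand): t_1 = 1.45 × 0.13 / 2.442 = 0.07718 d
  layer 2 (medium sand): t_2 = 10.6 × 0.24 / 2.442 = 1.042 d
Total t = Σ t_i = 1.119 days.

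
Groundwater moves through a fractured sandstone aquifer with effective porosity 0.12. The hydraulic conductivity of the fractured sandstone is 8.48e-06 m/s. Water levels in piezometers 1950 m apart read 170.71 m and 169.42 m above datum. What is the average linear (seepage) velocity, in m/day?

Convert K: 8.48e-06 m/s × 86400 = 0.7327 m/day.
Hydraulic gradient i = (170.71 − 169.42) / 1950 = 1.29 / 1950 = 0.0006615.
Darcy flux q = K · i = 0.7327 × 0.0006615 = 0.0004847 m/day.
Seepage velocity v = q / n_e = 0.0004847 / 0.12 = 0.004039 m/day.

0.00404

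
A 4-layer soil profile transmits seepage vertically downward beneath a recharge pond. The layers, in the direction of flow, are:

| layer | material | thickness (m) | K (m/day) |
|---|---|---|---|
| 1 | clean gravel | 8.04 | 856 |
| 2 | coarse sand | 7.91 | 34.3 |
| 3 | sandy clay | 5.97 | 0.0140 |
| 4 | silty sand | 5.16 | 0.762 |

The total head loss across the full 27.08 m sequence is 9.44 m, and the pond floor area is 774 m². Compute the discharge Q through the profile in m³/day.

Flow is perpendicular to layering, so the layers act in series and the equivalent K is the thickness-weighted harmonic mean.
Total thickness L = 8.04 + 7.91 + 5.97 + 5.16 = 27.08 m.
Σ(b_i/K_i) = 8.04/856 + 7.91/34.3 + 5.97/0.0140 + 5.16/0.762 = 433.4 d.
K_eq = L / Σ(b_i/K_i) = 27.08 / 433.4 = 0.06248 m/day.
Q = K_eq · A · (Δh/L) = 0.06248 × 774 × (9.44/27.08) = 16.86 m³/day.

16.9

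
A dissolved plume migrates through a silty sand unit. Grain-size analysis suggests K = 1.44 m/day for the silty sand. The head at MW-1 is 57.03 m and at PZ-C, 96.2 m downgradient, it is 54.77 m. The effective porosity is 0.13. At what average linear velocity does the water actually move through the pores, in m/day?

Hydraulic gradient i = (57.03 − 54.77) / 96.2 = 2.26 / 96.2 = 0.02349.
Darcy flux q = K · i = 1.440 × 0.02349 = 0.03383 m/day.
Seepage velocity v = q / n_e = 0.03383 / 0.13 = 0.2602 m/day.

0.260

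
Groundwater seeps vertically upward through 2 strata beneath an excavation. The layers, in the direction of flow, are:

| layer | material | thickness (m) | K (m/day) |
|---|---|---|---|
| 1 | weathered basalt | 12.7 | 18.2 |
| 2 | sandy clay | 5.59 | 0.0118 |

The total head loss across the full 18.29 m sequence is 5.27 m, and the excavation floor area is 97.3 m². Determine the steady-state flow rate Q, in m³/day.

Flow is perpendicular to layering, so the layers act in series and the equivalent K is the thickness-weighted harmonic mean.
Total thickness L = 12.7 + 5.59 = 18.29 m.
Σ(b_i/K_i) = 12.7/18.2 + 5.59/0.0118 = 474.4 d.
K_eq = L / Σ(b_i/K_i) = 18.29 / 474.4 = 0.03855 m/day.
Q = K_eq · A · (Δh/L) = 0.03855 × 97.3 × (5.27/18.29) = 1.081 m³/day.

1.08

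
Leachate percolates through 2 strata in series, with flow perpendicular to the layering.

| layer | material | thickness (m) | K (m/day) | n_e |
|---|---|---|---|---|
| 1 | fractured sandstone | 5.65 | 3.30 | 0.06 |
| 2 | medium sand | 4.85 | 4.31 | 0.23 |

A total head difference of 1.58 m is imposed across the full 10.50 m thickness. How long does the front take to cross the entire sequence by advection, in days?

With flow normal to the layers, continuity requires the same specific discharge q through every layer.
Σ(b_i/K_i) = 5.65/3.30 + 4.85/4.31 = 2.837 d.
q = Δh / Σ(b_i/K_i) = 1.58 / 2.837 = 0.5568 m/day.
In each layer the seepage velocity is v_i = q/n_i, so the layer transit time is t_i = b_i·n_i / q:
  layer 1 (fractured sandstone): t_1 = 5.65 × 0.06 / 0.5568 = 0.6088 d
  layer 2 (medium sand): t_2 = 4.85 × 0.23 / 0.5568 = 2.003 d
Total t = Σ t_i = 2.612 days.

2.61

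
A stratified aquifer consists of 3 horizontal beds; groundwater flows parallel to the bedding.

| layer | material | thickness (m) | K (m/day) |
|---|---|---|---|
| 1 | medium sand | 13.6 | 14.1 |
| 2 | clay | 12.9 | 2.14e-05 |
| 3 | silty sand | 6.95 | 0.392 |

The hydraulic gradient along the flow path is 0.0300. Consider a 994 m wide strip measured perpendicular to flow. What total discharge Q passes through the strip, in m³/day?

Flow is parallel to layering, so each bed carries its own Darcy discharge and the transmissivities add.
Σ(K_i·b_i) = 14.1×13.6 + 2.14e-05×12.9 + 0.392×6.95 = 194.5 m²/day.
Hydraulic gradient i = 0.0300.
Q = Σ(K_i·b_i) · W · i = 194.5 × 994 × 0.03000 = 5800 m³/day.

5800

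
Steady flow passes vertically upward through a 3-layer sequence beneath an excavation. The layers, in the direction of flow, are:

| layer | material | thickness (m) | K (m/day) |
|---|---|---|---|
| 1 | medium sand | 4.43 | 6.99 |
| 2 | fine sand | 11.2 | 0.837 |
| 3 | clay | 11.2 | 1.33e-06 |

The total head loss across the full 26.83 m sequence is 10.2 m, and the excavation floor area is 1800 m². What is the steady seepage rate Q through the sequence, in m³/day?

Flow is perpendicular to layering, so the layers act in series and the equivalent K is the thickness-weighted harmonic mean.
Total thickness L = 4.43 + 11.2 + 11.2 = 26.83 m.
Σ(b_i/K_i) = 4.43/6.99 + 11.2/0.837 + 11.2/1.33e-06 = 8.421e+06 d.
K_eq = L / Σ(b_i/K_i) = 26.83 / 8.421e+06 = 3.186e-06 m/day.
Q = K_eq · A · (Δh/L) = 3.186e-06 × 1800 × (10.2/26.83) = 0.002180 m³/day.

0.00218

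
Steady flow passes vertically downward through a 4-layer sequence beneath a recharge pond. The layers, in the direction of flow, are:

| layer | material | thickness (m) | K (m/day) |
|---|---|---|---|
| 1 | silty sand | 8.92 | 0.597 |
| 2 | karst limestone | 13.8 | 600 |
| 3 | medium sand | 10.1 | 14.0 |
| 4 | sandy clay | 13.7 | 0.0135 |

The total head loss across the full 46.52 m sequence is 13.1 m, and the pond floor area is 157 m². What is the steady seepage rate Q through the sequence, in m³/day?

2.00

Flow is perpendicular to layering, so the layers act in series and the equivalent K is the thickness-weighted harmonic mean.
Total thickness L = 8.92 + 13.8 + 10.1 + 13.7 = 46.52 m.
Σ(b_i/K_i) = 8.92/0.597 + 13.8/600 + 10.1/14.0 + 13.7/0.0135 = 1031 d.
K_eq = L / Σ(b_i/K_i) = 46.52 / 1031 = 0.04514 m/day.
Q = K_eq · A · (Δh/L) = 0.04514 × 157 × (13.1/46.52) = 1.996 m³/day.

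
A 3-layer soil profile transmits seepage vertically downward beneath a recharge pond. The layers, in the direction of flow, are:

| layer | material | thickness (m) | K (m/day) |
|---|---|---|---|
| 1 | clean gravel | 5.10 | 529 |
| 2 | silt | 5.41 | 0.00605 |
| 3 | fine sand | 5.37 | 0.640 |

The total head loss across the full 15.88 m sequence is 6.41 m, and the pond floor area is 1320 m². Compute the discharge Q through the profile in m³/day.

Flow is perpendicular to layering, so the layers act in series and the equivalent K is the thickness-weighted harmonic mean.
Total thickness L = 5.10 + 5.41 + 5.37 = 15.88 m.
Σ(b_i/K_i) = 5.10/529 + 5.41/0.00605 + 5.37/0.640 = 902.6 d.
K_eq = L / Σ(b_i/K_i) = 15.88 / 902.6 = 0.01759 m/day.
Q = K_eq · A · (Δh/L) = 0.01759 × 1320 × (6.41/15.88) = 9.374 m³/day.

9.37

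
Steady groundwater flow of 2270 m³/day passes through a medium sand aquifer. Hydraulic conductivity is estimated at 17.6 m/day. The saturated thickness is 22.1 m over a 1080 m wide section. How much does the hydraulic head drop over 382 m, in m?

2.06

Cross-sectional area A = 1080 × 22.1 = 23868 m².
From Q = K·A·i, i = Q / (K·A) = 2270 / (17.60 × 23868) = 0.005404.
Head loss Δh = i · L = 0.005404 × 382 = 2.064 m.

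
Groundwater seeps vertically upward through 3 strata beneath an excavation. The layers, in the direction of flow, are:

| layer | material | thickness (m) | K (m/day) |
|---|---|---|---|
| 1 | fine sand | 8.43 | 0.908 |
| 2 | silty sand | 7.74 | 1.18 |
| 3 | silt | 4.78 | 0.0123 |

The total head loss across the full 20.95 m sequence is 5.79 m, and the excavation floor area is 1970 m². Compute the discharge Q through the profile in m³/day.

Flow is perpendicular to layering, so the layers act in series and the equivalent K is the thickness-weighted harmonic mean.
Total thickness L = 8.43 + 7.74 + 4.78 = 20.95 m.
Σ(b_i/K_i) = 8.43/0.908 + 7.74/1.18 + 4.78/0.0123 = 404.5 d.
K_eq = L / Σ(b_i/K_i) = 20.95 / 404.5 = 0.05180 m/day.
Q = K_eq · A · (Δh/L) = 0.05180 × 1970 × (5.79/20.95) = 28.20 m³/day.

28.2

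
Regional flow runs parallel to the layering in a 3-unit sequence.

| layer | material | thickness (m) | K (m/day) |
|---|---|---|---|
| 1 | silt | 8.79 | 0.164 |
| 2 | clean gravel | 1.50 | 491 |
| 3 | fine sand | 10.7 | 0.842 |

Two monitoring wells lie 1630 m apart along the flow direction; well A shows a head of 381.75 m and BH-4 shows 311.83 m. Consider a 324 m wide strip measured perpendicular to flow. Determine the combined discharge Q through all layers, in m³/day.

10400

Flow is parallel to layering, so each bed carries its own Darcy discharge and the transmissivities add.
Σ(K_i·b_i) = 0.164×8.79 + 491×1.50 + 0.842×10.7 = 747.0 m²/day.
Hydraulic gradient i = (381.75 − 311.83) / 1630 = 69.92 / 1630 = 0.04290.
Q = Σ(K_i·b_i) · W · i = 747.0 × 324 × 0.04290 = 10381 m³/day.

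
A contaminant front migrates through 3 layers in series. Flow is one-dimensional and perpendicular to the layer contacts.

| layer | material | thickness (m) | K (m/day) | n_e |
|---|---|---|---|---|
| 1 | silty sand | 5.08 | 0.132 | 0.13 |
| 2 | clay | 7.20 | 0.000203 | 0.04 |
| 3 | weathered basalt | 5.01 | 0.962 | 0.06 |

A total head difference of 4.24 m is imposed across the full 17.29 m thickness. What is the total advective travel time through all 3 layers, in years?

28.6

With flow normal to the layers, continuity requires the same specific discharge q through every layer.
Σ(b_i/K_i) = 5.08/0.132 + 7.20/0.000203 + 5.01/0.962 = 35512 d.
q = Δh / Σ(b_i/K_i) = 4.24 / 35512 = 0.0001194 m/day.
In each layer the seepage velocity is v_i = q/n_i, so the layer transit time is t_i = b_i·n_i / q:
  layer 1 (silty sand): t_1 = 5.08 × 0.13 / 0.0001194 = 5531 d
  layer 2 (clay): t_2 = 7.20 × 0.04 / 0.0001194 = 2412 d
  layer 3 (weathered basalt): t_3 = 5.01 × 0.06 / 0.0001194 = 2518 d
Total t = Σ t_i = 10461 days = 28.64 years.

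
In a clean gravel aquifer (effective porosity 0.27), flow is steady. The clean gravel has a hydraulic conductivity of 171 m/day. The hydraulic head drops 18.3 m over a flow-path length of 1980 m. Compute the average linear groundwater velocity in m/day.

Hydraulic gradient i = Δh / L = 18.3 / 1980 = 0.009242.
Darcy flux q = K · i = 171.0 × 0.009242 = 1.580 m/day.
Seepage velocity v = q / n_e = 1.580 / 0.27 = 5.854 m/day.

5.85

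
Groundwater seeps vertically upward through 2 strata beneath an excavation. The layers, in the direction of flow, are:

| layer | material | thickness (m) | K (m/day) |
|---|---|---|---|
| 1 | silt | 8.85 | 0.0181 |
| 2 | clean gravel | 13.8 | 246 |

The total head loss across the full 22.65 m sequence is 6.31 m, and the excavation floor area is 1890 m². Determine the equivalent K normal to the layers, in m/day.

Flow is perpendicular to layering, so the layers act in series and the equivalent K is the thickness-weighted harmonic mean.
Total thickness L = 8.85 + 13.8 = 22.65 m.
Σ(b_i/K_i) = 8.85/0.0181 + 13.8/246 = 489.0 d.
K_eq = L / Σ(b_i/K_i) = 22.65 / 489.0 = 0.04632 m/day.

0.0463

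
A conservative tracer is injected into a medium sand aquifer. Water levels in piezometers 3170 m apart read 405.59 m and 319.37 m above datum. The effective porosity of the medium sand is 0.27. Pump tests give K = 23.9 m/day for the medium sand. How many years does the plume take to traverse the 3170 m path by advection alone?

Hydraulic gradient i = (405.59 − 319.37) / 3170 = 86.22 / 3170 = 0.02720.
Darcy flux q = K · i = 23.90 × 0.02720 = 0.6500 m/day.
Seepage velocity v = q / n_e = 0.6500 / 0.27 = 2.408 m/day.
Travel time t = L / v = 3170 / 2.408 = 1317 days = 3.605 years.

3.60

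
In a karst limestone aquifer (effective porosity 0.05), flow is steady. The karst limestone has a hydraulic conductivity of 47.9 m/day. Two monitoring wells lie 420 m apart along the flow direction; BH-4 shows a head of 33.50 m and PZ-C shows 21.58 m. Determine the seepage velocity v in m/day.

Hydraulic gradient i = (33.50 − 21.58) / 420 = 11.92 / 420 = 0.02838.
Darcy flux q = K · i = 47.90 × 0.02838 = 1.359 m/day.
Seepage velocity v = q / n_e = 1.359 / 0.05 = 27.19 m/day.

27.2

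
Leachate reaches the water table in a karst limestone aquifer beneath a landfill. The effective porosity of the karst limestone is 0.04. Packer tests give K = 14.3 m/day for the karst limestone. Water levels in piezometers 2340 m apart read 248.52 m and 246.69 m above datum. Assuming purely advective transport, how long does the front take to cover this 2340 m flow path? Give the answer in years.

Hydraulic gradient i = (248.52 − 246.69) / 2340 = 1.83 / 2340 = 0.0007821.
Darcy flux q = K · i = 14.30 × 0.0007821 = 0.01118 m/day.
Seepage velocity v = q / n_e = 0.01118 / 0.04 = 0.2796 m/day.
Travel time t = L / v = 2340 / 0.2796 = 8370 days = 22.91 years.

22.9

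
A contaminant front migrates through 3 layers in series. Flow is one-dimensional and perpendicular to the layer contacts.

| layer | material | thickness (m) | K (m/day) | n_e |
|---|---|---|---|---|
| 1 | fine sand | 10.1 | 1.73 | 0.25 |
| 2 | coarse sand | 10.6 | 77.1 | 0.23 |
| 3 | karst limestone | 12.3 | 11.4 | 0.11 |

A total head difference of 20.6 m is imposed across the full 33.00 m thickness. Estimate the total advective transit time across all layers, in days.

With flow normal to the layers, continuity requires the same specific discharge q through every layer.
Σ(b_i/K_i) = 10.1/1.73 + 10.6/77.1 + 12.3/11.4 = 7.055 d.
q = Δh / Σ(b_i/K_i) = 20.6 / 7.055 = 2.920 m/day.
In each layer the seepage velocity is v_i = q/n_i, so the layer transit time is t_i = b_i·n_i / q:
  layer 1 (fine sand): t_1 = 10.1 × 0.25 / 2.920 = 0.8647 d
  layer 2 (coarse sand): t_2 = 10.6 × 0.23 / 2.920 = 0.8349 d
  layer 3 (karst limestone): t_3 = 12.3 × 0.11 / 2.920 = 0.4633 d
Total t = Σ t_i = 2.163 days.

2.16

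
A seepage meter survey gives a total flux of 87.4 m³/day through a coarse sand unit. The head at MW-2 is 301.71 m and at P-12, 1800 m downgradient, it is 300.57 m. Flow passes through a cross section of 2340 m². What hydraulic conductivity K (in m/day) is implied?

Hydraulic gradient i = (301.71 − 300.57) / 1800 = 1.14 / 1800 = 0.0006333.
From Q = K·A·i, K = Q / (A·i) = 87.4 / (2340 × 0.0006333) = 58.97 m/day.

59.0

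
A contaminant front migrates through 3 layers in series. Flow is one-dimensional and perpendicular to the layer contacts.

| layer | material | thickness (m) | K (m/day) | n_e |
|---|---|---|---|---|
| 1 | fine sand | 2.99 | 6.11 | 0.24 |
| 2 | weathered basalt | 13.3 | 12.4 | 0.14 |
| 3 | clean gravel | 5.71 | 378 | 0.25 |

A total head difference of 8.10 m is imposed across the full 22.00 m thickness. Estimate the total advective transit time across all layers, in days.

0.780

With flow normal to the layers, continuity requires the same specific discharge q through every layer.
Σ(b_i/K_i) = 2.99/6.11 + 13.3/12.4 + 5.71/378 = 1.577 d.
q = Δh / Σ(b_i/K_i) = 8.10 / 1.577 = 5.136 m/day.
In each layer the seepage velocity is v_i = q/n_i, so the layer transit time is t_i = b_i·n_i / q:
  layer 1 (fine sand): t_1 = 2.99 × 0.24 / 5.136 = 0.1397 d
  layer 2 (weathered basalt): t_2 = 13.3 × 0.14 / 5.136 = 0.3625 d
  layer 3 (clean gravel): t_3 = 5.71 × 0.25 / 5.136 = 0.2779 d
Total t = Σ t_i = 0.7802 days.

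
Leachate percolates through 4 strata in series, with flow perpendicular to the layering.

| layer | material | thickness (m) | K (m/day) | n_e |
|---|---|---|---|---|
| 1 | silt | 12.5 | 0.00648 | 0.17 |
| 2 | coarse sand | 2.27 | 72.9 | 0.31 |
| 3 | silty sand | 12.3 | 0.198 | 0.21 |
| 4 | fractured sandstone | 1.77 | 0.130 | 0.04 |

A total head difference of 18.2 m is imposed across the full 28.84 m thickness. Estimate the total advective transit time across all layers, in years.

1.65

With flow normal to the layers, continuity requires the same specific discharge q through every layer.
Σ(b_i/K_i) = 12.5/0.00648 + 2.27/72.9 + 12.3/0.198 + 1.77/0.130 = 2005 d.
q = Δh / Σ(b_i/K_i) = 18.2 / 2005 = 0.009078 m/day.
In each layer the seepage velocity is v_i = q/n_i, so the layer transit time is t_i = b_i·n_i / q:
  layer 1 (silt): t_1 = 12.5 × 0.17 / 0.009078 = 234.1 d
  layer 2 (coarse sand): t_2 = 2.27 × 0.31 / 0.009078 = 77.51 d
  layer 3 (silty sand): t_3 = 12.3 × 0.21 / 0.009078 = 284.5 d
  layer 4 (fractured sandstone): t_4 = 1.77 × 0.04 / 0.009078 = 7.799 d
Total t = Σ t_i = 603.9 days = 1.653 years.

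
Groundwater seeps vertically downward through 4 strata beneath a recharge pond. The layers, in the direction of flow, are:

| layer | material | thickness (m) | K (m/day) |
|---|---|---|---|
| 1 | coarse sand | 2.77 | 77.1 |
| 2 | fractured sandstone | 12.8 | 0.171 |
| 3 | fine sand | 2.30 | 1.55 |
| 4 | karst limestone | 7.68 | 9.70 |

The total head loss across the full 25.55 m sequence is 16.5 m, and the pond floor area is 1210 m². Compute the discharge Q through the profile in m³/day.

Flow is perpendicular to layering, so the layers act in series and the equivalent K is the thickness-weighted harmonic mean.
Total thickness L = 2.77 + 12.8 + 2.30 + 7.68 = 25.55 m.
Σ(b_i/K_i) = 2.77/77.1 + 12.8/0.171 + 2.30/1.55 + 7.68/9.70 = 77.17 d.
K_eq = L / Σ(b_i/K_i) = 25.55 / 77.17 = 0.3311 m/day.
Q = K_eq · A · (Δh/L) = 0.3311 × 1210 × (16.5/25.55) = 258.7 m³/day.

259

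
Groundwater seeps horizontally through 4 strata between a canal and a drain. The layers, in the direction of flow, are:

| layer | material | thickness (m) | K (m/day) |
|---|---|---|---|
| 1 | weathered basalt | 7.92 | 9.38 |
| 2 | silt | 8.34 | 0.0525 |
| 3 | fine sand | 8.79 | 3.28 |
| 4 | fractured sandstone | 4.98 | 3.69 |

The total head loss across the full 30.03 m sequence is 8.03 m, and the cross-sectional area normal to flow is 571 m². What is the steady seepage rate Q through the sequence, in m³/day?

28.0

Flow is perpendicular to layering, so the layers act in series and the equivalent K is the thickness-weighted harmonic mean.
Total thickness L = 7.92 + 8.34 + 8.79 + 4.98 = 30.03 m.
Σ(b_i/K_i) = 7.92/9.38 + 8.34/0.0525 + 8.79/3.28 + 4.98/3.69 = 163.7 d.
K_eq = L / Σ(b_i/K_i) = 30.03 / 163.7 = 0.1834 m/day.
Q = K_eq · A · (Δh/L) = 0.1834 × 571 × (8.03/30.03) = 28.00 m³/day.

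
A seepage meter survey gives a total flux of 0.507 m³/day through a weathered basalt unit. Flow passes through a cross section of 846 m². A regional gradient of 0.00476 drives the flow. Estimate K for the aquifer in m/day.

0.126

Hydraulic gradient i = 0.00476.
From Q = K·A·i, K = Q / (A·i) = 0.507 / (846.0 × 0.004760) = 0.1259 m/day.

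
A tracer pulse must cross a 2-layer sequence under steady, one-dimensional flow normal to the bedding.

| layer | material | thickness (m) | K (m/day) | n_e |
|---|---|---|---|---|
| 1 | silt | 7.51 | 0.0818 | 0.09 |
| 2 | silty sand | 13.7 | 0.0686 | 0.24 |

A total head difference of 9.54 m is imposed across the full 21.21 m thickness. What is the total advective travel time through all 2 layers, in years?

0.332

With flow normal to the layers, continuity requires the same specific discharge q through every layer.
Σ(b_i/K_i) = 7.51/0.0818 + 13.7/0.0686 = 291.5 d.
q = Δh / Σ(b_i/K_i) = 9.54 / 291.5 = 0.03273 m/day.
In each layer the seepage velocity is v_i = q/n_i, so the layer transit time is t_i = b_i·n_i / q:
  layer 1 (silt): t_1 = 7.51 × 0.09 / 0.03273 = 20.65 d
  layer 2 (silty sand): t_2 = 13.7 × 0.24 / 0.03273 = 100.5 d
Total t = Σ t_i = 121.1 days = 0.3316 years.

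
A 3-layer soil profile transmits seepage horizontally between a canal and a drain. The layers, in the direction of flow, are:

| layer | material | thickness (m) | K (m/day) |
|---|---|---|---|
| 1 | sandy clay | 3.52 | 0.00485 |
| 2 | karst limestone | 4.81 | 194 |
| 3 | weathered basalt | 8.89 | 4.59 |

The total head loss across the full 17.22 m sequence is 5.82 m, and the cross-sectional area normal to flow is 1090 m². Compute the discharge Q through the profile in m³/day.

8.72

Flow is perpendicular to layering, so the layers act in series and the equivalent K is the thickness-weighted harmonic mean.
Total thickness L = 3.52 + 4.81 + 8.89 = 17.22 m.
Σ(b_i/K_i) = 3.52/0.00485 + 4.81/194 + 8.89/4.59 = 727.7 d.
K_eq = L / Σ(b_i/K_i) = 17.22 / 727.7 = 0.02366 m/day.
Q = K_eq · A · (Δh/L) = 0.02366 × 1090 × (5.82/17.22) = 8.717 m³/day.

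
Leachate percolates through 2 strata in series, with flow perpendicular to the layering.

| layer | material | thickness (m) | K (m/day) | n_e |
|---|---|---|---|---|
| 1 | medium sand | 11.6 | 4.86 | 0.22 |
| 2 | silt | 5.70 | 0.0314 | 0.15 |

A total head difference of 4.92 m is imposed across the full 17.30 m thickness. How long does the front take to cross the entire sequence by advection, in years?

0.349

With flow normal to the layers, continuity requires the same specific discharge q through every layer.
Σ(b_i/K_i) = 11.6/4.86 + 5.70/0.0314 = 183.9 d.
q = Δh / Σ(b_i/K_i) = 4.92 / 183.9 = 0.02675 m/day.
In each layer the seepage velocity is v_i = q/n_i, so the layer transit time is t_i = b_i·n_i / q:
  layer 1 (medium sand): t_1 = 11.6 × 0.22 / 0.02675 = 95.40 d
  layer 2 (silt): t_2 = 5.70 × 0.15 / 0.02675 = 31.96 d
Total t = Σ t_i = 127.4 days = 0.3487 years.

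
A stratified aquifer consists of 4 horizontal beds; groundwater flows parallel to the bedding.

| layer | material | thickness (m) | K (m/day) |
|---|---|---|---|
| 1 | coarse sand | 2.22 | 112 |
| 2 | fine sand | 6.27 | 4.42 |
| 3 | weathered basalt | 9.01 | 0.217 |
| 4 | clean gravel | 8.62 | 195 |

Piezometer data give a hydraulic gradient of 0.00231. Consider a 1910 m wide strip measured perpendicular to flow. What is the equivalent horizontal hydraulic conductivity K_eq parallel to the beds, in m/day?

75.0

Flow is parallel to layering, so each bed carries its own Darcy discharge and the transmissivities add.
Σ(K_i·b_i) = 112×2.22 + 4.42×6.27 + 0.217×9.01 + 195×8.62 = 1959 m²/day.
Total thickness b = 26.12 m, so K_eq = Σ(K_i·b_i)/b = 75.01 m/day.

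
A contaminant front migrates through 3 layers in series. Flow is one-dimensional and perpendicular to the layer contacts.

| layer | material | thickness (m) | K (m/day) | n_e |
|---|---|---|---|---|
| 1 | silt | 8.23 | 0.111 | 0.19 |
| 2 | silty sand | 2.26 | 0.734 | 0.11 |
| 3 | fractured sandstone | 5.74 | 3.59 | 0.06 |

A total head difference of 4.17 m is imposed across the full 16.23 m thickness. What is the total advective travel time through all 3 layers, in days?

40.8

With flow normal to the layers, continuity requires the same specific discharge q through every layer.
Σ(b_i/K_i) = 8.23/0.111 + 2.26/0.734 + 5.74/3.59 = 78.82 d.
q = Δh / Σ(b_i/K_i) = 4.17 / 78.82 = 0.05290 m/day.
In each layer the seepage velocity is v_i = q/n_i, so the layer transit time is t_i = b_i·n_i / q:
  layer 1 (silt): t_1 = 8.23 × 0.19 / 0.05290 = 29.56 d
  layer 2 (silty sand): t_2 = 2.26 × 0.11 / 0.05290 = 4.699 d
  layer 3 (fractured sandstone): t_3 = 5.74 × 0.06 / 0.05290 = 6.510 d
Total t = Σ t_i = 40.77 days.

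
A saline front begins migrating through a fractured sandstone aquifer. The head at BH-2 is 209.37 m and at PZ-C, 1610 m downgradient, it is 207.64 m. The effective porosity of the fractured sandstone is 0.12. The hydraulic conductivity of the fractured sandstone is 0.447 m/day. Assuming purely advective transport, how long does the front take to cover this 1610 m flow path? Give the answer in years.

1100

Hydraulic gradient i = (209.37 − 207.64) / 1610 = 1.73 / 1610 = 0.001075.
Darcy flux q = K · i = 0.4470 × 0.001075 = 0.0004803 m/day.
Seepage velocity v = q / n_e = 0.0004803 / 0.12 = 0.004003 m/day.
Travel time t = L / v = 1610 / 0.004003 = 4.022e+05 days = 1101 years.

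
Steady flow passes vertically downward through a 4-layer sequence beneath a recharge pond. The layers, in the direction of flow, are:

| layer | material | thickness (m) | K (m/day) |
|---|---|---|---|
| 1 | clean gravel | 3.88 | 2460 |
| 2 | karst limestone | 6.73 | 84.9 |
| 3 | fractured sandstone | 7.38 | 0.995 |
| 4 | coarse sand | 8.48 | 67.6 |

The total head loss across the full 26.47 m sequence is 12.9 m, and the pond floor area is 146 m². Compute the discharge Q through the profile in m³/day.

Flow is perpendicular to layering, so the layers act in series and the equivalent K is the thickness-weighted harmonic mean.
Total thickness L = 3.88 + 6.73 + 7.38 + 8.48 = 26.47 m.
Σ(b_i/K_i) = 3.88/2460 + 6.73/84.9 + 7.38/0.995 + 8.48/67.6 = 7.623 d.
K_eq = L / Σ(b_i/K_i) = 26.47 / 7.623 = 3.472 m/day.
Q = K_eq · A · (Δh/L) = 3.472 × 146 × (12.9/26.47) = 247.1 m³/day.

247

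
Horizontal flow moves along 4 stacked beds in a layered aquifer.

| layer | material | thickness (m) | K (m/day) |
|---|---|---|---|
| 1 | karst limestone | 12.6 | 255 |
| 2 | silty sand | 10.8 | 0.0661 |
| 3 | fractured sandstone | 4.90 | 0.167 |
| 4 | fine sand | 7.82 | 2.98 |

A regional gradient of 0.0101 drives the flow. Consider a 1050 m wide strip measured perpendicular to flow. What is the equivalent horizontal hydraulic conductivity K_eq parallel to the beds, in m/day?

Flow is parallel to layering, so each bed carries its own Darcy discharge and the transmissivities add.
Σ(K_i·b_i) = 255×12.6 + 0.0661×10.8 + 0.167×4.90 + 2.98×7.82 = 3238 m²/day.
Total thickness b = 36.12 m, so K_eq = Σ(K_i·b_i)/b = 89.64 m/day.

89.6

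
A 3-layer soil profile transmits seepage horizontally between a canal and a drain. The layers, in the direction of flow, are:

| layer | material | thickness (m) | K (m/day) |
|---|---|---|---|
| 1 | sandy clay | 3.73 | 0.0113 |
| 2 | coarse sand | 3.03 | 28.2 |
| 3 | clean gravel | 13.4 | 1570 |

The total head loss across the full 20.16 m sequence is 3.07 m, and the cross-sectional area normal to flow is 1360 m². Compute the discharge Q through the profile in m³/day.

Flow is perpendicular to layering, so the layers act in series and the equivalent K is the thickness-weighted harmonic mean.
Total thickness L = 3.73 + 3.03 + 13.4 = 20.16 m.
Σ(b_i/K_i) = 3.73/0.0113 + 3.03/28.2 + 13.4/1570 = 330.2 d.
K_eq = L / Σ(b_i/K_i) = 20.16 / 330.2 = 0.06105 m/day.
Q = K_eq · A · (Δh/L) = 0.06105 × 1360 × (3.07/20.16) = 12.64 m³/day.

12.6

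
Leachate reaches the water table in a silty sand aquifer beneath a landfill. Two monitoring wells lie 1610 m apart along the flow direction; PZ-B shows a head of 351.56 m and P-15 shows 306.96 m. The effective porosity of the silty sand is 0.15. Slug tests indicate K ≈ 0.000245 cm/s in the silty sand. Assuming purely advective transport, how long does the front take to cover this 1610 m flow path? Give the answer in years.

Convert K: 0.000245 cm/s × 864 = 0.2117 m/day.
Hydraulic gradient i = (351.56 − 306.96) / 1610 = 44.6 / 1610 = 0.02770.
Darcy flux q = K · i = 0.2117 × 0.02770 = 0.005864 m/day.
Seepage velocity v = q / n_e = 0.005864 / 0.15 = 0.03909 m/day.
Travel time t = L / v = 1610 / 0.03909 = 41184 days = 112.8 years.

113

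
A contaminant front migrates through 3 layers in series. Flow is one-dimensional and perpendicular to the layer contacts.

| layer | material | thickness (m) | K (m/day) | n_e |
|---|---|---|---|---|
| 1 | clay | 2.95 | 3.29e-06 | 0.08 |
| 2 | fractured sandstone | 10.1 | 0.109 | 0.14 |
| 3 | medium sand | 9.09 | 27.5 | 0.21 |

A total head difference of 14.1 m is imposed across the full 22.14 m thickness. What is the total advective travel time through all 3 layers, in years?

620

With flow normal to the layers, continuity requires the same specific discharge q through every layer.
Σ(b_i/K_i) = 2.95/3.29e-06 + 10.1/0.109 + 9.09/27.5 = 8.967e+05 d.
q = Δh / Σ(b_i/K_i) = 14.1 / 8.967e+05 = 1.572e-05 m/day.
In each layer the seepage velocity is v_i = q/n_i, so the layer transit time is t_i = b_i·n_i / q:
  layer 1 (clay): t_1 = 2.95 × 0.08 / 1.572e-05 = 15009 d
  layer 2 (fractured sandstone): t_2 = 10.1 × 0.14 / 1.572e-05 = 89929 d
  layer 3 (medium sand): t_3 = 9.09 × 0.21 / 1.572e-05 = 1.214e+05 d
Total t = Σ t_i = 2.263e+05 days = 619.7 years.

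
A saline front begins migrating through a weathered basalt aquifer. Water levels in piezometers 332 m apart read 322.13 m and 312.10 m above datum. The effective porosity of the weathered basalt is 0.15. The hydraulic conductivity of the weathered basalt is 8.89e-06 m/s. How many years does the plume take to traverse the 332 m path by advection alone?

Convert K: 8.89e-06 m/s × 86400 = 0.7681 m/day.
Hydraulic gradient i = (322.13 − 312.10) / 332 = 10.03 / 332 = 0.03021.
Darcy flux q = K · i = 0.7681 × 0.03021 = 0.02320 m/day.
Seepage velocity v = q / n_e = 0.02320 / 0.15 = 0.1547 m/day.
Travel time t = L / v = 332 / 0.1547 = 2146 days = 5.876 years.

5.88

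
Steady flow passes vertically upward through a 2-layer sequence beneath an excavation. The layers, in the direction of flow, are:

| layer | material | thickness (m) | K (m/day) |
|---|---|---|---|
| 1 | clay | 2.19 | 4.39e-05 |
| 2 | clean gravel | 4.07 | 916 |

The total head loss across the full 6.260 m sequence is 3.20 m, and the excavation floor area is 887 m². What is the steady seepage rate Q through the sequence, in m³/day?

Flow is perpendicular to layering, so the layers act in series and the equivalent K is the thickness-weighted harmonic mean.
Total thickness L = 2.19 + 4.07 = 6.260 m.
Σ(b_i/K_i) = 2.19/4.39e-05 + 4.07/916 = 49886 d.
K_eq = L / Σ(b_i/K_i) = 6.260 / 49886 = 0.0001255 m/day.
Q = K_eq · A · (Δh/L) = 0.0001255 × 887 × (3.20/6.260) = 0.05690 m³/day.

0.0569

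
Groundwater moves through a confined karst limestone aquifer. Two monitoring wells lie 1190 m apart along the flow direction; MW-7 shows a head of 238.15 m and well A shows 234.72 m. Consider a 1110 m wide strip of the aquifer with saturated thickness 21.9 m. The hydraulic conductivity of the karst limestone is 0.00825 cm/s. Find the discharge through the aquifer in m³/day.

Convert K: 0.00825 cm/s × 864 = 7.128 m/day.
Cross-sectional area A = 1110 × 21.9 = 24309 m².
Hydraulic gradient i = (238.15 − 234.72) / 1190 = 3.43 / 1190 = 0.002882.
Darcy's law: Q = K · A · i = 7.128 × 24309 × 0.002882 = 499.4 m³/day.

499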